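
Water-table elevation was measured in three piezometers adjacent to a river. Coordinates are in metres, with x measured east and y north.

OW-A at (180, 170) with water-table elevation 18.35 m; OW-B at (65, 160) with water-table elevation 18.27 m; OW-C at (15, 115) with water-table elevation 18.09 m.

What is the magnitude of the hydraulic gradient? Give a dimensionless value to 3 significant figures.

Differences from OW-A: to OW-B (Δx, Δy, Δh) = (-115, -10, -0.08); to OW-C = (-165, -55, -0.26).
Determinant of the coordinate differences = (-115)·(-55) − (-165)·(-10) = 4675.
∂h/∂x = [(-0.08)·(-55) − (-0.26)·(-10)] / 4675 = +0.0003850
∂h/∂y = [(-115)·(-0.26) − (-165)·(-0.08)] / 4675 = +0.003572
|∇h| = √(0.0003850² + 0.003572²) = 0.003593

0.00359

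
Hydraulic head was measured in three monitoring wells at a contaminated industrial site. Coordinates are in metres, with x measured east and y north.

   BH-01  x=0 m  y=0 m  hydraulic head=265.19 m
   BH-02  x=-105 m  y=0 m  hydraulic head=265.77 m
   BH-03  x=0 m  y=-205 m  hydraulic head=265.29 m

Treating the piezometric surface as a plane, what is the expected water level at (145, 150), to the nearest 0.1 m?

∂h/∂x = (265.77 − 265.19) / (-105 − 0) = -0.005524
∂h/∂y = (265.29 − 265.19) / (-205 − 0) = -0.0004878
h(145, 150) = 265.19 + (-0.005524)·(145) + (-0.0004878)·(150) = 265.19 -0.801 -0.073 = 264.316 m.

264.3 m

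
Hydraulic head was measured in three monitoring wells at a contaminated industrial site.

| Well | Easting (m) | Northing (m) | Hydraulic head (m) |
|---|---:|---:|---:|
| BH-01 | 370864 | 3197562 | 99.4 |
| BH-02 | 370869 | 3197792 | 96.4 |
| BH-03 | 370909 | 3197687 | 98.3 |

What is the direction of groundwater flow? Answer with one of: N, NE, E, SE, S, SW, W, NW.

NW

Three-point gradient (reference BH-01): Δ to BH-02 = (5, 230, -3.0), Δ to BH-03 = (45, 125, -1.1).
∂h/∂x = +0.01254, ∂h/∂y = -0.01332 (det = -9725).
Flow = −∇h = (-0.01254 east, +0.01332 north), which points northwest.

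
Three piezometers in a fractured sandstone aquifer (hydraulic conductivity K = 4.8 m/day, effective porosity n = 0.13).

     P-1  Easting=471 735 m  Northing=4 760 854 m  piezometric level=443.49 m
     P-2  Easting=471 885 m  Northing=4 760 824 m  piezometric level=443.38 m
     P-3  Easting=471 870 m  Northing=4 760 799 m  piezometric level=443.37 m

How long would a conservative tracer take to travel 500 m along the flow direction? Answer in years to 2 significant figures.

39 years

Differences from P-1: to P-2 (Δx, Δy, Δh) = (150, -30, -0.11); to P-3 = (135, -55, -0.12).
Determinant of the coordinate differences = 150·(-55) − 135·(-30) = -4200.
∂h/∂x = [(-0.11)·(-55) − (-0.12)·(-30)] / -4200 = -0.0005833
∂h/∂y = [150·(-0.12) − 135·(-0.11)] / -4200 = +0.0007500
|∇h| = √(-0.0005833² + 0.0007500²) = 0.0009501
Seepage velocity v = K·i/n = 4.8 × 0.0009501 / 0.13 = 0.03508 m/day.
t = 500 / 0.03508 = 1.425e+04 days = 39 years.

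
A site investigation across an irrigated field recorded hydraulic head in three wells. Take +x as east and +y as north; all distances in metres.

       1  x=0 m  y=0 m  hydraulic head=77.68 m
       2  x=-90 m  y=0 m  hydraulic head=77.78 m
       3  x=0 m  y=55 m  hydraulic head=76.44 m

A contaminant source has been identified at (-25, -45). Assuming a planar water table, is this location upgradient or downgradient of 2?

upgradient

∂h/∂x = (77.78 − 77.68) / (-90 − 0) = -0.001111
∂h/∂y = (76.44 − 77.68) / (55 − 0) = -0.02255
Head at (-25, -45) = 77.68 + (-0.001111)·(-25) + (-0.02255)·(-45) = 78.72 m.
That is higher than the 77.78 m at 2, so the point is upgradient.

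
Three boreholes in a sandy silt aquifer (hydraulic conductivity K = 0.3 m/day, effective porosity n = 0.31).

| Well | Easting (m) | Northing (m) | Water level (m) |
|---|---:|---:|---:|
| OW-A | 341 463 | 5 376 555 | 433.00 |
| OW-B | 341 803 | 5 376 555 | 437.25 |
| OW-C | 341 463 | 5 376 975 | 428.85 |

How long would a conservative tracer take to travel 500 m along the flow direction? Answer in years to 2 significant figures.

∂h/∂x = (437.25 − 433.00) / (341803 − 341463) = +0.01250
∂h/∂y = (428.85 − 433.00) / (5376975 − 5376555) = -0.009881
|∇h| = √(0.01250² + -0.009881²) = 0.01593
Seepage velocity v = K·i/n = 0.3 × 0.01593 / 0.31 = 0.01542 m/day.
t = 500 / 0.01542 = 3.243e+04 days = 88.8 years.

89 years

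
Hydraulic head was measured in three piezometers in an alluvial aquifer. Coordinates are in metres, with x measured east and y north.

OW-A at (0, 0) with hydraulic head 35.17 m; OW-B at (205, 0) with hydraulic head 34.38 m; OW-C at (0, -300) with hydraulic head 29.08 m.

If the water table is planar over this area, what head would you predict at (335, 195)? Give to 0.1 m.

37.8 m

∂h/∂x = (34.38 − 35.17) / (205 − 0) = -0.003854
∂h/∂y = (29.08 − 35.17) / (-300 − 0) = +0.02030
h(335, 195) = 35.17 + (-0.003854)·(335) + (+0.02030)·(195) = 35.17 -1.291 +3.959 = 37.838 m.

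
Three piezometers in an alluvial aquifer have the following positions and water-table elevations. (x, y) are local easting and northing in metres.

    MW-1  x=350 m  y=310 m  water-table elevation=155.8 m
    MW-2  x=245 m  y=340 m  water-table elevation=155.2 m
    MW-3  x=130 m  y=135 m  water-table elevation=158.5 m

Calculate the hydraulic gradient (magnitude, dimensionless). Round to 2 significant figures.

Taking MW-1 as reference: MW-2−MW-1 = (-105, 30, -0.6); MW-3−MW-1 = (-220, -175, +2.7).
Determinant of the coordinate differences = (-105)·(-175) − (-220)·30 = 24975.
∂h/∂x = [(-0.6)·(-175) − (+2.7)·30] / 24975 = +0.0009610
∂h/∂y = [(-105)·(+2.7) − (-220)·(-0.6)] / 24975 = -0.01664
|∇h| = √(0.0009610² + -0.01664²) = 0.01667

0.017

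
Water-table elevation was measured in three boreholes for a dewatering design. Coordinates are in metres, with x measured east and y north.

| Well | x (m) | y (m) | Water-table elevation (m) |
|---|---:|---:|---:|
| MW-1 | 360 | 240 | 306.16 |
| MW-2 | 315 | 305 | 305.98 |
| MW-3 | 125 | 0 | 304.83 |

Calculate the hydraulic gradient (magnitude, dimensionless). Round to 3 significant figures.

0.00502

With h = a·x + b·y + c and MW-1 as origin, the differences give:
  (-45)·a + 65·b = -0.18
  (-235)·a + (-240)·b = -1.33
Eliminate b (×(-240) and ×65, subtract): 26075·a = 129.650 → a = ∂h/∂x = +0.004972
Back-substitute: b = ∂h/∂y = +0.0006731.
|∇h| = √(0.004972² + 0.0006731²) = 0.005017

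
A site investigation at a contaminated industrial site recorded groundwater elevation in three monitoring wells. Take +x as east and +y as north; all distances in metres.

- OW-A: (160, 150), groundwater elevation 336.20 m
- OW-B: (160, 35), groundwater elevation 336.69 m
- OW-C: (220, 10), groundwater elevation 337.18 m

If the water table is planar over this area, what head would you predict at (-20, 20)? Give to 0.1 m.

335.6 m

Differences from OW-A: to OW-B (Δx, Δy, Δh) = (0, -115, +0.49); to OW-C = (60, -140, +0.98).
Determinant of the coordinate differences = 0·(-140) − 60·(-115) = 6900.
∂h/∂x = [(+0.49)·(-140) − (+0.98)·(-115)] / 6900 = +0.006391
∂h/∂y = [0·(+0.98) − 60·(+0.49)] / 6900 = -0.004261
h(-20, 20) = 336.20 + (+0.006391)·(-180) + (-0.004261)·(-130) = 336.20 -1.150 +0.554 = 335.603 m.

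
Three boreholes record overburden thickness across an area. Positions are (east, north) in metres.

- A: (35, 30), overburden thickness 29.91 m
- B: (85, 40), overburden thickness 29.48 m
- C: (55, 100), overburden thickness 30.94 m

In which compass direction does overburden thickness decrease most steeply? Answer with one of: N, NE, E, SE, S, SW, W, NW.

SE

Taking A as reference: B−A = (50, 10, -0.43); C−A = (20, 70, +1.03).
Solve a·Δx + b·Δy = Δd: det = 50·70 − 20·10 = 3300.
∂d/∂x = [(-0.43)·70 − (+1.03)·10] / 3300 = -0.01224
∂d/∂y = [50·(+1.03) − 20·(-0.43)] / 3300 = +0.01821
Steepest decrease is along −∇f = (+0.01224 E, -0.01821 N) → southeast.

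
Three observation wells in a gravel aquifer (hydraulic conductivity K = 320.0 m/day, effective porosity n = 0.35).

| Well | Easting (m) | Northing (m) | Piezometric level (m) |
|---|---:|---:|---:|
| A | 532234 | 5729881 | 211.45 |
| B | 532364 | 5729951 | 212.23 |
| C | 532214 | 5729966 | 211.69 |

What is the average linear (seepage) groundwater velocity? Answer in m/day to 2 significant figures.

5.0 m/day

Three-point gradient (reference A): Δ to B = (130, 70, +0.78), Δ to C = (-20, 85, +0.24).
∂h/∂x = +0.003976, ∂h/∂y = +0.003759 (det = 12450).
|∇h| = √(0.003976² + 0.003759²) = 0.005472
Seepage velocity v = K·i/n = 320.0 × 0.005472 / 0.35 = 5.003 m/day.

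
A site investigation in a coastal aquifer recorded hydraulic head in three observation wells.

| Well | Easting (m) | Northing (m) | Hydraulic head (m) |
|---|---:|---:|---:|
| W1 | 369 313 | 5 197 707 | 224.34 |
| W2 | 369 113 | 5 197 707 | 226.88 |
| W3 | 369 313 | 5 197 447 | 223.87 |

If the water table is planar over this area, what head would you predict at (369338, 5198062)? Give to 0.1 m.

224.7 m

∂h/∂x = (226.88 − 224.34) / (369113 − 369313) = -0.01270
∂h/∂y = (223.87 − 224.34) / (5197447 − 5197707) = +0.001808
h(369338, 5198062) = 224.34 + (-0.01270)·(25) + (+0.001808)·(355) = 224.34 -0.317 +0.642 = 224.664 m.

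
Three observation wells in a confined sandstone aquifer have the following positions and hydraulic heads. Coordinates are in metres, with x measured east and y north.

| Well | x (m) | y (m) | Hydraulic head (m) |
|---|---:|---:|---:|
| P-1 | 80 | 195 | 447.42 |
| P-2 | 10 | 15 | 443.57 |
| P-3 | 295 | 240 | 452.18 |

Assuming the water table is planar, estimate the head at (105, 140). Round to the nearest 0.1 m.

With h = a·x + b·y + c and P-1 as origin, the differences give:
  (-70)·a + (-180)·b = -3.85
  215·a + 45·b = +4.76
Eliminate b (×45 and ×(-180), subtract): 35550·a = 683.550 → a = ∂h/∂x = +0.01923
Back-substitute: b = ∂h/∂y = +0.01391.
h(105, 140) = 447.42 + (+0.01923)·(25) + (+0.01391)·(-55) = 447.42 +0.481 -0.765 = 447.136 m.

447.1 m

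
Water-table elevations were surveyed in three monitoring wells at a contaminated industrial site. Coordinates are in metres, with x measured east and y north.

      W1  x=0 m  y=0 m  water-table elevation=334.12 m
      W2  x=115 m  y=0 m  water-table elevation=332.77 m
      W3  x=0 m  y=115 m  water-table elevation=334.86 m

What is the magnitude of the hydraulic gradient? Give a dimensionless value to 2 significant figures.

∂h/∂x = (332.77 − 334.12) / (115 − 0) = -0.01174
∂h/∂y = (334.86 − 334.12) / (115 − 0) = +0.006435
|∇h| = √(-0.01174² + 0.006435²) = 0.01339

0.013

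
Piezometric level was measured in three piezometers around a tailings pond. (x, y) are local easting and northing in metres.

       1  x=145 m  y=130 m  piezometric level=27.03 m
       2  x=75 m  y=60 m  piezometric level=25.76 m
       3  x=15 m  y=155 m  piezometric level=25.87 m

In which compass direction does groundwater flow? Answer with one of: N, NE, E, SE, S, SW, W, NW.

Taking 1 as reference: 2−1 = (-70, -70, -1.27); 3−1 = (-130, 25, -1.16).
Determinant of the coordinate differences = (-70)·25 − (-130)·(-70) = -10850.
∂h/∂x = [(-1.27)·25 − (-1.16)·(-70)] / -10850 = +0.01041
∂h/∂y = [(-70)·(-1.16) − (-130)·(-1.27)] / -10850 = +0.007733
Flow = −∇h = (-0.01041 east, -0.007733 north), which points southwest.

SW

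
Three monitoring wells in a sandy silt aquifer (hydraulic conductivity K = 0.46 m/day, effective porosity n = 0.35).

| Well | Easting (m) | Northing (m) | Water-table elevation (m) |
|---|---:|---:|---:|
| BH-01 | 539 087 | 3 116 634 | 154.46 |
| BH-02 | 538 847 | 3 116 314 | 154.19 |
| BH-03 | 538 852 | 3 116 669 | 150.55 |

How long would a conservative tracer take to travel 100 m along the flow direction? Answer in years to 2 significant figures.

With h = a·x + b·y + c and BH-01 as origin, the differences give:
  (-240)·a + (-320)·b = -0.27
  (-235)·a + 35·b = -3.91
Eliminate b (×35 and ×(-320), subtract): -83600·a = -1260.650 → a = ∂h/∂x = +0.01508
Back-substitute: b = ∂h/∂y = -0.01047.
|∇h| = √(0.01508² + -0.01047²) = 0.01836
Seepage velocity v = K·i/n = 0.46 × 0.01836 / 0.35 = 0.02413 m/day.
t = 100 / 0.02413 = 4144 days = 11.3 years.

11 years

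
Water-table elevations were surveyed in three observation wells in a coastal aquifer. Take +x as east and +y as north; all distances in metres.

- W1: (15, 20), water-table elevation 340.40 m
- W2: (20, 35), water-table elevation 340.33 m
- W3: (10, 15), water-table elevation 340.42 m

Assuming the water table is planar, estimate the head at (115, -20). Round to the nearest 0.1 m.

340.7 m

Taking W1 as reference: W2−W1 = (5, 15, -0.07); W3−W1 = (-5, -5, +0.02).
Determinant of the coordinate differences = 5·(-5) − (-5)·15 = 50.
∂h/∂x = [(-0.07)·(-5) − (+0.02)·15] / 50 = +0.0010000
∂h/∂y = [5·(+0.02) − (-5)·(-0.07)] / 50 = -0.005000
h(115, -20) = 340.40 + (+0.0010000)·(100) + (-0.005000)·(-40) = 340.40 +0.100 +0.200 = 340.700 m.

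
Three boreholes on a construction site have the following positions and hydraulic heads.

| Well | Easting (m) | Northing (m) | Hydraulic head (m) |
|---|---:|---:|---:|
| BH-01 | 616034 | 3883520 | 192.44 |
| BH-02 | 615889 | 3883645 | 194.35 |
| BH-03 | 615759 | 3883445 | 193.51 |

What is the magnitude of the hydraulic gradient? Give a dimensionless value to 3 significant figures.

Taking BH-01 as reference: BH-02−BH-01 = (-145, 125, +1.91); BH-03−BH-01 = (-275, -75, +1.07).
Determinant of the coordinate differences = (-145)·(-75) − (-275)·125 = 45250.
∂h/∂x = [(+1.91)·(-75) − (+1.07)·125] / 45250 = -0.006122
∂h/∂y = [(-145)·(+1.07) − (-275)·(+1.91)] / 45250 = +0.008179
|∇h| = √(-0.006122² + 0.008179²) = 0.01022

0.0102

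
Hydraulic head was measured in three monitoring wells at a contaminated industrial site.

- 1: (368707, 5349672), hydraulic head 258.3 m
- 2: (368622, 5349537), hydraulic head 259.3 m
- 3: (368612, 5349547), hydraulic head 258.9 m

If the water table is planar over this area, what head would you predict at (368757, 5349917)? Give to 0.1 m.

254.4 m

Differences from 1: to 2 (Δx, Δy, Δh) = (-85, -135, +1.0); to 3 = (-95, -125, +0.6).
Determinant of the coordinate differences = (-85)·(-125) − (-95)·(-135) = -2200.
∂h/∂x = [(+1.0)·(-125) − (+0.6)·(-135)] / -2200 = +0.02000
∂h/∂y = [(-85)·(+0.6) − (-95)·(+1.0)] / -2200 = -0.02000
h(368757, 5349917) = 258.3 + (+0.02000)·(50) + (-0.02000)·(245) = 258.3 +1.000 -4.900 = 254.400 m.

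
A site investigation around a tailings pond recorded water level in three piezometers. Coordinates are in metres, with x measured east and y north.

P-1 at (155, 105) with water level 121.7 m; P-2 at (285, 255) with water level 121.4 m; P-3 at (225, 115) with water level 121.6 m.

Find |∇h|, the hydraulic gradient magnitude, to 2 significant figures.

0.0016

Differences from P-1: to P-2 (Δx, Δy, Δh) = (130, 150, -0.3); to P-3 = (70, 10, -0.1).
Solve a·Δx + b·Δy = Δh: det = 130·10 − 70·150 = -9200.
∂h/∂x = [(-0.3)·10 − (-0.1)·150] / -9200 = -0.001304
∂h/∂y = [130·(-0.1) − 70·(-0.3)] / -9200 = -0.0008696
|∇h| = √(-0.001304² + -0.0008696²) = 0.001567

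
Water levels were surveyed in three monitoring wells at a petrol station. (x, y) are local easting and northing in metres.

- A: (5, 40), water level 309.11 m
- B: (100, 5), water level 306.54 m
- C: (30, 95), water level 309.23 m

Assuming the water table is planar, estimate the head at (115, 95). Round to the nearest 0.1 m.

307.3 m

Taking A as reference: B−A = (95, -35, -2.57); C−A = (25, 55, +0.12).
Determinant of the coordinate differences = 95·55 − 25·(-35) = 6100.
∂h/∂x = [(-2.57)·55 − (+0.12)·(-35)] / 6100 = -0.02248
∂h/∂y = [95·(+0.12) − 25·(-2.57)] / 6100 = +0.01240
h(115, 95) = 309.11 + (-0.02248)·(110) + (+0.01240)·(55) = 309.11 -2.473 +0.682 = 307.319 m.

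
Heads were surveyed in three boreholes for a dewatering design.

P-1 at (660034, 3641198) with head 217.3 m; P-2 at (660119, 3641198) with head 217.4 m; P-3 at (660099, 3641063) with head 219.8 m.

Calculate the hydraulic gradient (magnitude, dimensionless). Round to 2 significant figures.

0.018

With h = a·x + b·y + c and P-1 as origin, the differences give:
  85·a + 0·b = +0.1
  65·a + (-135)·b = +2.5
Eliminate b (×(-135) and ×0, subtract): -11475·a = -13.50 → a = ∂h/∂x = +0.001176
Back-substitute: b = ∂h/∂y = -0.01795.
|∇h| = √(0.001176² + -0.01795²) = 0.01799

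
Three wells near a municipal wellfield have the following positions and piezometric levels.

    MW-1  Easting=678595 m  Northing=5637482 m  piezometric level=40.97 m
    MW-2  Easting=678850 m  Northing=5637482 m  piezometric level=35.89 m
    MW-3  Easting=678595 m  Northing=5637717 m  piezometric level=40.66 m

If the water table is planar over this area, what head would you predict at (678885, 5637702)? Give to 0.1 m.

∂h/∂x = (35.89 − 40.97) / (678850 − 678595) = -0.01992
∂h/∂y = (40.66 − 40.97) / (5637717 − 5637482) = -0.001319
h(678885, 5637702) = 40.97 + (-0.01992)·(290) + (-0.001319)·(220) = 40.97 -5.777 -0.290 = 34.903 m.

34.9 m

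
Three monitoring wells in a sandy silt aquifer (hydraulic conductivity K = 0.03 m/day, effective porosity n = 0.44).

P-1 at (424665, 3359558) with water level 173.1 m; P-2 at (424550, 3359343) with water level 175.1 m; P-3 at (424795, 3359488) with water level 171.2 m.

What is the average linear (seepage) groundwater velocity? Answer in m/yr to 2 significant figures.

0.38 m/yr

Taking P-1 as reference: P-2−P-1 = (-115, -215, +2.0); P-3−P-1 = (130, -70, -1.9).
Solve a·Δx + b·Δy = Δh: det = (-115)·(-70) − 130·(-215) = 36000.
∂h/∂x = [(+2.0)·(-70) − (-1.9)·(-215)] / 36000 = -0.01524
∂h/∂y = [(-115)·(-1.9) − 130·(+2.0)] / 36000 = -0.001153
|∇h| = √(-0.01524² + -0.001153²) = 0.01528
Seepage velocity v = K·i/n = 0.03 × 0.01528 / 0.44 = 0.001042 m/day = 0.3806 m/yr.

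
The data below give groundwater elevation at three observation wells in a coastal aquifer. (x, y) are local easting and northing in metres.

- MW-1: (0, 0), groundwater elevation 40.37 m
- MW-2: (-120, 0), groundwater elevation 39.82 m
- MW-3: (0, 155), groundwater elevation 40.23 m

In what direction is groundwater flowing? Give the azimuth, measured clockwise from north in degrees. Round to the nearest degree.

281°

∂h/∂x = (39.82 − 40.37) / (-120 − 0) = +0.004583
∂h/∂y = (40.23 − 40.37) / (155 − 0) = -0.0009032
Flow direction (−∇h) has components (-0.004583 E, +0.0009032 N).
Azimuth = atan2(E, N) = atan2(-0.004583, +0.0009032) = 281.1° ≈ 281°.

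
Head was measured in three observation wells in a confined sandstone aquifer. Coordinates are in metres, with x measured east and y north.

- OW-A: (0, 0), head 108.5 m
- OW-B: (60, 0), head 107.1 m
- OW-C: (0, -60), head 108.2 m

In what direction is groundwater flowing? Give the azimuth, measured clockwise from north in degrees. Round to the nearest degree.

102°

∂h/∂x = (107.1 − 108.5) / (60 − 0) = -0.02333
∂h/∂y = (108.2 − 108.5) / (-60 − 0) = +0.005000
Flow direction (−∇h) has components (+0.02333 E, -0.005000 N).
Azimuth = atan2(E, N) = atan2(+0.02333, -0.005000) = 102.1° ≈ 102°.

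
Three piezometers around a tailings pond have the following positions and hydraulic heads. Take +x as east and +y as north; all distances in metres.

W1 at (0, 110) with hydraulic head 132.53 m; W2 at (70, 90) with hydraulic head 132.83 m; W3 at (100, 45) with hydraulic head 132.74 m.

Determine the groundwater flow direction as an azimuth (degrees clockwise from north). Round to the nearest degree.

225°

With h = a·x + b·y + c and W1 as origin, the differences give:
  70·a + (-20)·b = +0.30
  100·a + (-65)·b = +0.21
Eliminate b (×(-65) and ×(-20), subtract): -2550·a = -15.300 → a = ∂h/∂x = +0.006000
Back-substitute: b = ∂h/∂y = +0.006000.
Flow direction (−∇h) has components (-0.006000 E, -0.006000 N).
Azimuth = atan2(E, N) = atan2(-0.006000, -0.006000) = 225.0° ≈ 225°.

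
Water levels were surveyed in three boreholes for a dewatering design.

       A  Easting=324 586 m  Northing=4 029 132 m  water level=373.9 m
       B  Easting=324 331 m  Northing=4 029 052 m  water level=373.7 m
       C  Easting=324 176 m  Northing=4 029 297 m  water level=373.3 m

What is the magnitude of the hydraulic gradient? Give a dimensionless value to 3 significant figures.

0.00144

With h = a·x + b·y + c and A as origin, the differences give:
  (-255)·a + (-80)·b = -0.2
  (-410)·a + 165·b = -0.6
Eliminate b (×165 and ×(-80), subtract): -74875·a = -81.00 → a = ∂h/∂x = +0.001082
Back-substitute: b = ∂h/∂y = -0.0009482.
|∇h| = √(0.001082² + -0.0009482²) = 0.001439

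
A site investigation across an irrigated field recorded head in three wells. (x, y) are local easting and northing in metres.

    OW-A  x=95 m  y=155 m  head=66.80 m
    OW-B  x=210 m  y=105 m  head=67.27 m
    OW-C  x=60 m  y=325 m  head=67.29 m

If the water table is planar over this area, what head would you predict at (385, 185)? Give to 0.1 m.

68.6 m

With h = a·x + b·y + c and OW-A as origin, the differences give:
  115·a + (-50)·b = +0.47
  (-35)·a + 170·b = +0.49
Eliminate b (×170 and ×(-50), subtract): 17800·a = 104.400 → a = ∂h/∂x = +0.005865
Back-substitute: b = ∂h/∂y = +0.004090.
h(385, 185) = 66.80 + (+0.005865)·(290) + (+0.004090)·(30) = 66.80 +1.701 +0.123 = 68.624 m.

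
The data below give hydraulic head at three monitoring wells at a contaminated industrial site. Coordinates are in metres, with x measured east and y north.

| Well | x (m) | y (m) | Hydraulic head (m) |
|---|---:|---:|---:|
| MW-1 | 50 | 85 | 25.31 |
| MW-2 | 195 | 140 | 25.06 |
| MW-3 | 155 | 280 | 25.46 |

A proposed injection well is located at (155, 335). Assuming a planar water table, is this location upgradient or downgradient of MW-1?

Taking MW-1 as reference: MW-2−MW-1 = (145, 55, -0.25); MW-3−MW-1 = (105, 195, +0.15).
Determinant of the coordinate differences = 145·195 − 105·55 = 22500.
∂h/∂x = [(-0.25)·195 − (+0.15)·55] / 22500 = -0.002533
∂h/∂y = [145·(+0.15) − 105·(-0.25)] / 22500 = +0.002133
Head at (155, 335) = 25.31 + (-0.002533)·(105) + (+0.002133)·(250) = 25.58 m.
That is higher than the 25.31 m at MW-1, so the point is upgradient.

upgradient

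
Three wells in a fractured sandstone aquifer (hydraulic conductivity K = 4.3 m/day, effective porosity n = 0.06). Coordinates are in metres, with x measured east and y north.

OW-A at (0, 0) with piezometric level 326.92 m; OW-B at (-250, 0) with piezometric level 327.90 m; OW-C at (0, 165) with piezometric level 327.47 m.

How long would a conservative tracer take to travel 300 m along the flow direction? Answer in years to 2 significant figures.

2.2 years

∂h/∂x = (327.90 − 326.92) / (-250 − 0) = -0.003920
∂h/∂y = (327.47 − 326.92) / (165 − 0) = +0.003333
|∇h| = √(-0.003920² + 0.003333²) = 0.005145
Seepage velocity v = K·i/n = 4.3 × 0.005145 / 0.06 = 0.3687 m/day.
t = 300 / 0.3687 = 813.7 days = 2.23 years.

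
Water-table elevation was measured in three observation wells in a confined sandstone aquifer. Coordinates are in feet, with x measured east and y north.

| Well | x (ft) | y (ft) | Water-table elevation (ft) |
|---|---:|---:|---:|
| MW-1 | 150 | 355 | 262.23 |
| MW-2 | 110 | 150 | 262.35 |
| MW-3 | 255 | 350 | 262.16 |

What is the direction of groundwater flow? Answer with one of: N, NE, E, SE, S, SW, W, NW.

NE

Differences from MW-1: to MW-2 (Δx, Δy, Δh) = (-40, -205, +0.12); to MW-3 = (105, -5, -0.07).
Solve a·Δx + b·Δy = Δh: det = (-40)·(-5) − 105·(-205) = 21725.
∂h/∂x = [(+0.12)·(-5) − (-0.07)·(-205)] / 21725 = -0.0006881
∂h/∂y = [(-40)·(-0.07) − 105·(+0.12)] / 21725 = -0.0004511
Flow = −∇h = (+0.0006881 east, +0.0004511 north), which points northeast.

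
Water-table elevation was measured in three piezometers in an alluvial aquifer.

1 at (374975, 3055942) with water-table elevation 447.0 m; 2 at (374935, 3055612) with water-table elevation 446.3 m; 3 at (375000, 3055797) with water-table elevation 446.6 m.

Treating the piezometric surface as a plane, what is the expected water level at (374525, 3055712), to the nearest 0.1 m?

Differences from 1: to 2 (Δx, Δy, Δh) = (-40, -330, -0.7); to 3 = (25, -145, -0.4).
Determinant of the coordinate differences = (-40)·(-145) − 25·(-330) = 14050.
∂h/∂x = [(-0.7)·(-145) − (-0.4)·(-330)] / 14050 = -0.002171
∂h/∂y = [(-40)·(-0.4) − 25·(-0.7)] / 14050 = +0.002384
h(374525, 3055712) = 447.0 + (-0.002171)·(-450) + (+0.002384)·(-230) = 447.0 +0.977 -0.548 = 447.428 m.

447.4 m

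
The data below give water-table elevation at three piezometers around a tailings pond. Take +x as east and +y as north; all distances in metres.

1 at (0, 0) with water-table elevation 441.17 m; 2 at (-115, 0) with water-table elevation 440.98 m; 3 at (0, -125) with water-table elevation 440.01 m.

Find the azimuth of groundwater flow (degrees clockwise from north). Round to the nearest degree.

190°

∂h/∂x = (440.98 − 441.17) / (-115 − 0) = +0.001652
∂h/∂y = (440.01 − 441.17) / (-125 − 0) = +0.009280
Flow direction (−∇h) has components (-0.001652 E, -0.009280 N).
Azimuth = atan2(E, N) = atan2(-0.001652, -0.009280) = 190.1° ≈ 190°.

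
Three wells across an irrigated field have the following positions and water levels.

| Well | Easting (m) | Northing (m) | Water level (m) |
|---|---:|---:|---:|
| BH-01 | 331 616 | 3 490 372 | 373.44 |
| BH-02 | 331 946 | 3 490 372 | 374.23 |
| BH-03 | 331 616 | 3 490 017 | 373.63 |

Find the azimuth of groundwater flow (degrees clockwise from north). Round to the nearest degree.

283°

∂h/∂x = (374.23 − 373.44) / (331946 − 331616) = +0.002394
∂h/∂y = (373.63 − 373.44) / (3490017 − 3490372) = -0.0005352
Flow direction (−∇h) has components (-0.002394 E, +0.0005352 N).
Azimuth = atan2(E, N) = atan2(-0.002394, +0.0005352) = 282.6° ≈ 283°.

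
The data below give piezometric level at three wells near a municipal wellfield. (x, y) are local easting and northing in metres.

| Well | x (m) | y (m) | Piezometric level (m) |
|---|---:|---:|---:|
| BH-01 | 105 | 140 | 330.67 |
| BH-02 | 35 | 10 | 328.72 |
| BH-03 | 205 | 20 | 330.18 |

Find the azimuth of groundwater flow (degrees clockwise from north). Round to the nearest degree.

Differences from BH-01: to BH-02 (Δx, Δy, Δh) = (-70, -130, -1.95); to BH-03 = (100, -120, -0.49).
Solve a·Δx + b·Δy = Δh: det = (-70)·(-120) − 100·(-130) = 21400.
∂h/∂x = [(-1.95)·(-120) − (-0.49)·(-130)] / 21400 = +0.007958
∂h/∂y = [(-70)·(-0.49) − 100·(-1.95)] / 21400 = +0.01071
Flow direction (−∇h) has components (-0.007958 E, -0.01071 N).
Azimuth = atan2(E, N) = atan2(-0.007958, -0.01071) = 216.6° ≈ 217°.

217°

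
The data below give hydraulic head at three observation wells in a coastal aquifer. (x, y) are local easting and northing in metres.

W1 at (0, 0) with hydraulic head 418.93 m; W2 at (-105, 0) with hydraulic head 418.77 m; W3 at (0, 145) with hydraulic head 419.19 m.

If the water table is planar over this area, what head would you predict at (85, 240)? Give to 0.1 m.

419.5 m

∂h/∂x = (418.77 − 418.93) / (-105 − 0) = +0.001524
∂h/∂y = (419.19 − 418.93) / (145 − 0) = +0.001793
h(85, 240) = 418.93 + (+0.001524)·(85) + (+0.001793)·(240) = 418.93 +0.130 +0.430 = 419.490 m.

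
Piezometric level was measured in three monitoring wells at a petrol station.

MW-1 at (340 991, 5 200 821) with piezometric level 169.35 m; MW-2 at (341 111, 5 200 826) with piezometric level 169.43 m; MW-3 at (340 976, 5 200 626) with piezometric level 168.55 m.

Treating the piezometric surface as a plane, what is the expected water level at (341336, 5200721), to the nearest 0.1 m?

Differences from MW-1: to MW-2 (Δx, Δy, Δh) = (120, 5, +0.08); to MW-3 = (-15, -195, -0.80).
Determinant of the coordinate differences = 120·(-195) − (-15)·5 = -23325.
∂h/∂x = [(+0.08)·(-195) − (-0.80)·5] / -23325 = +0.0004973
∂h/∂y = [120·(-0.80) − (-15)·(+0.08)] / -23325 = +0.004064
h(341336, 5200721) = 169.35 + (+0.0004973)·(345) + (+0.004064)·(-100) = 169.35 +0.172 -0.406 = 169.115 m.

169.1 m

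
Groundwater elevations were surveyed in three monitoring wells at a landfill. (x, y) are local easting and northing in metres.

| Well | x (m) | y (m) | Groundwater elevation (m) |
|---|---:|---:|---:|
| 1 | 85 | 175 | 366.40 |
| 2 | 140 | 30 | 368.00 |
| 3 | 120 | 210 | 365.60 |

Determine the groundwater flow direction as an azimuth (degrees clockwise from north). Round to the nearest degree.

031°

With h = a·x + b·y + c and 1 as origin, the differences give:
  55·a + (-145)·b = +1.60
  35·a + 35·b = -0.80
Eliminate b (×35 and ×(-145), subtract): 7000·a = -60.000 → a = ∂h/∂x = -0.008571
Back-substitute: b = ∂h/∂y = -0.01429.
Flow direction (−∇h) has components (+0.008571 E, +0.01429 N).
Azimuth = atan2(E, N) = atan2(+0.008571, +0.01429) = 31.0° ≈ 031°.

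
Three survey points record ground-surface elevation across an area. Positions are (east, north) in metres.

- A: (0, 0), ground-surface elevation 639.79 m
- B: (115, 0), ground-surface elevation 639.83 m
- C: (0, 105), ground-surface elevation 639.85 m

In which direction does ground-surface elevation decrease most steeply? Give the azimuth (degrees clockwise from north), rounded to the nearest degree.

211°

∂z/∂x = (639.83 − 639.79) / (115 − 0) = +0.0003478
∂z/∂y = (639.85 − 639.79) / (105 − 0) = +0.0005714
Steepest decrease is along −∇f: components (-0.0003478 E, -0.0005714 N).
Azimuth = atan2(-0.0003478, -0.0005714) = 211.3° ≈ 211°.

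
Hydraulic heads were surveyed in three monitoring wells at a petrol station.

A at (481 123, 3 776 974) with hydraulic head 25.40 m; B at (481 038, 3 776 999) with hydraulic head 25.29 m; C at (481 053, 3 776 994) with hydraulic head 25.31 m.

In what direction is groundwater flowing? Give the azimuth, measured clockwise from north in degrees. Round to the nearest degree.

With h = a·x + b·y + c and A as origin, the differences give:
  (-85)·a + 25·b = -0.11
  (-70)·a + 20·b = -0.09
Eliminate b (×20 and ×25, subtract): 50·a = 0.050 → a = ∂h/∂x = +0.001000
Back-substitute: b = ∂h/∂y = -0.0010000.
Flow direction (−∇h) has components (-0.001000 E, +0.0010000 N).
Azimuth = atan2(E, N) = atan2(-0.001000, +0.0010000) = 315.0° ≈ 315°.

315°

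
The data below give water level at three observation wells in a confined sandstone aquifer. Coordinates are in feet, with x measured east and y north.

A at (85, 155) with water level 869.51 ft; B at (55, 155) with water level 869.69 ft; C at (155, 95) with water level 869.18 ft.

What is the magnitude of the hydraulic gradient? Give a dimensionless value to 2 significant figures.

0.0062

Differences from A: to B (Δx, Δy, Δh) = (-30, 0, +0.18); to C = (70, -60, -0.33).
Determinant of the coordinate differences = (-30)·(-60) − 70·0 = 1800.
∂h/∂x = [(+0.18)·(-60) − (-0.33)·0] / 1800 = -0.006000
∂h/∂y = [(-30)·(-0.33) − 70·(+0.18)] / 1800 = -0.001500
|∇h| = √(-0.006000² + -0.001500²) = 0.006185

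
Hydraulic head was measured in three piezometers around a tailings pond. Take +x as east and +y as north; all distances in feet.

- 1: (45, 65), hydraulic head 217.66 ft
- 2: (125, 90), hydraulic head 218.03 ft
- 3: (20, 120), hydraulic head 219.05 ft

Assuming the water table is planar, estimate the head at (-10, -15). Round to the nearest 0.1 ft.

215.9 ft

Differences from 1: to 2 (Δx, Δy, Δh) = (80, 25, +0.37); to 3 = (-25, 55, +1.39).
Solve a·Δx + b·Δy = Δh: det = 80·55 − (-25)·25 = 5025.
∂h/∂x = [(+0.37)·55 − (+1.39)·25] / 5025 = -0.002866
∂h/∂y = [80·(+1.39) − (-25)·(+0.37)] / 5025 = +0.02397
h(-10, -15) = 217.66 + (-0.002866)·(-55) + (+0.02397)·(-80) = 217.66 +0.158 -1.918 = 215.900 ft.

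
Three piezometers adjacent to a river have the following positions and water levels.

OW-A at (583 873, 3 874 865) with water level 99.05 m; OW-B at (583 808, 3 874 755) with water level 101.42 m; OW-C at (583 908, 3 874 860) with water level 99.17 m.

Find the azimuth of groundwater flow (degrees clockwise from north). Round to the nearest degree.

359°

Differences from OW-A: to OW-B (Δx, Δy, Δh) = (-65, -110, +2.37); to OW-C = (35, -5, +0.12).
Determinant of the coordinate differences = (-65)·(-5) − 35·(-110) = 4175.
∂h/∂x = [(+2.37)·(-5) − (+0.12)·(-110)] / 4175 = +0.0003234
∂h/∂y = [(-65)·(+0.12) − 35·(+2.37)] / 4175 = -0.02174
Flow direction (−∇h) has components (-0.0003234 E, +0.02174 N).
Azimuth = atan2(E, N) = atan2(-0.0003234, +0.02174) = 359.1° ≈ 359°.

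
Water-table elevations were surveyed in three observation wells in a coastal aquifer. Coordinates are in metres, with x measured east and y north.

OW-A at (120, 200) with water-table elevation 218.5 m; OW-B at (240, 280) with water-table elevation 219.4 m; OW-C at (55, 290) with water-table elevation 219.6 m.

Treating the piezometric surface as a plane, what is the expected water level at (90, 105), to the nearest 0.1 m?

Differences from OW-A: to OW-B (Δx, Δy, Δh) = (120, 80, +0.9); to OW-C = (-65, 90, +1.1).
Determinant of the coordinate differences = 120·90 − (-65)·80 = 16000.
∂h/∂x = [(+0.9)·90 − (+1.1)·80] / 16000 = -0.0004375
∂h/∂y = [120·(+1.1) − (-65)·(+0.9)] / 16000 = +0.01191
h(90, 105) = 218.5 + (-0.0004375)·(-30) + (+0.01191)·(-95) = 218.5 +0.013 -1.131 = 217.382 m.

217.4 m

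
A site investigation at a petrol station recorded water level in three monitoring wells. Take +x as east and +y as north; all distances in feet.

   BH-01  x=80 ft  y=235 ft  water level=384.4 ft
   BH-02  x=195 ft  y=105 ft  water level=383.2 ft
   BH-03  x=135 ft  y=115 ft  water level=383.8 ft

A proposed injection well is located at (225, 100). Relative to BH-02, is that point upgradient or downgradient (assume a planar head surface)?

downgradient

Taking BH-01 as reference: BH-02−BH-01 = (115, -130, -1.2); BH-03−BH-01 = (55, -120, -0.6).
Solve a·Δx + b·Δy = Δh: det = 115·(-120) − 55·(-130) = -6650.
∂h/∂x = [(-1.2)·(-120) − (-0.6)·(-130)] / -6650 = -0.009925
∂h/∂y = [115·(-0.6) − 55·(-1.2)] / -6650 = +0.0004511
Head at (225, 100) = 384.4 + (-0.009925)·(145) + (+0.0004511)·(-135) = 382.90 ft.
That is lower than the 383.2 ft at BH-02, so the point is downgradient.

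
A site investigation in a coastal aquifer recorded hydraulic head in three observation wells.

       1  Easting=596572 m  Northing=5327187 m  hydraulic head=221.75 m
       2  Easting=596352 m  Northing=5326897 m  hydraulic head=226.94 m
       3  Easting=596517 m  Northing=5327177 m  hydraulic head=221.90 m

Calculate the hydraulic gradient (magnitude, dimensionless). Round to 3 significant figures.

With h = a·x + b·y + c and 1 as origin, the differences give:
  (-220)·a + (-290)·b = +5.19
  (-55)·a + (-10)·b = +0.15
Eliminate b (×(-10) and ×(-290), subtract): -13750·a = -8.400 → a = ∂h/∂x = +0.0006109
Back-substitute: b = ∂h/∂y = -0.01836.
|∇h| = √(0.0006109² + -0.01836²) = 0.01837

0.0184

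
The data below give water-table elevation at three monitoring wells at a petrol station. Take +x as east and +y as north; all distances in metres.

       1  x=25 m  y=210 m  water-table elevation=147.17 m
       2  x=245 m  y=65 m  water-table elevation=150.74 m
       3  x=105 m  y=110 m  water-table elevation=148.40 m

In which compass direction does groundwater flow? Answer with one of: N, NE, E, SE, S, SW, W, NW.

W

Taking 1 as reference: 2−1 = (220, -145, +3.57); 3−1 = (80, -100, +1.23).
Solve a·Δx + b·Δy = Δh: det = 220·(-100) − 80·(-145) = -10400.
∂h/∂x = [(+3.57)·(-100) − (+1.23)·(-145)] / -10400 = +0.01718
∂h/∂y = [220·(+1.23) − 80·(+3.57)] / -10400 = +0.001442
Flow = −∇h = (-0.01718 east, -0.001442 north), which points west.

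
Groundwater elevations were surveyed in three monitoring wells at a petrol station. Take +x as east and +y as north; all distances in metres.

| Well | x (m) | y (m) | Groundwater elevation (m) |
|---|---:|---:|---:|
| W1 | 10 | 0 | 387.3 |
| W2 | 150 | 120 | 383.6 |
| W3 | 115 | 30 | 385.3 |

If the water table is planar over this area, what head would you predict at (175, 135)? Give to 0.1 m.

Differences from W1: to W2 (Δx, Δy, Δh) = (140, 120, -3.7); to W3 = (105, 30, -2.0).
Determinant of the coordinate differences = 140·30 − 105·120 = -8400.
∂h/∂x = [(-3.7)·30 − (-2.0)·120] / -8400 = -0.01536
∂h/∂y = [140·(-2.0) − 105·(-3.7)] / -8400 = -0.01292
h(175, 135) = 387.3 + (-0.01536)·(165) + (-0.01292)·(135) = 387.3 -2.534 -1.744 = 383.022 m.

383.0 m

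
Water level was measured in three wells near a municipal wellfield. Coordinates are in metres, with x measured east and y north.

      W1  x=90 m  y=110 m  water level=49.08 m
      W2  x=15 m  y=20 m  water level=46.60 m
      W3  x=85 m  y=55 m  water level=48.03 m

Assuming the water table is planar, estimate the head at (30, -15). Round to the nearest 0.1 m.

46.1 m

Three-point gradient (reference W1): Δ to W2 = (-75, -90, -2.48), Δ to W3 = (-5, -55, -1.05).
∂h/∂x = +0.01140, ∂h/∂y = +0.01805 (det = 3675).
h(30, -15) = 49.08 + (+0.01140)·(-60) + (+0.01805)·(-125) = 49.08 -0.684 -2.257 = 46.139 m.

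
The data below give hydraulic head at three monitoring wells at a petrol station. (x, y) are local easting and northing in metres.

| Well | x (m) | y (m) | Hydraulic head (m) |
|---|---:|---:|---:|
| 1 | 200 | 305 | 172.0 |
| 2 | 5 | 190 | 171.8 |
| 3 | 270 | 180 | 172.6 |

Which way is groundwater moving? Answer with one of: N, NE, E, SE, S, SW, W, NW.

NW

Differences from 1: to 2 (Δx, Δy, Δh) = (-195, -115, -0.2); to 3 = (70, -125, +0.6).
Solve a·Δx + b·Δy = Δh: det = (-195)·(-125) − 70·(-115) = 32425.
∂h/∂x = [(-0.2)·(-125) − (+0.6)·(-115)] / 32425 = +0.002899
∂h/∂y = [(-195)·(+0.6) − 70·(-0.2)] / 32425 = -0.003177
Flow = −∇h = (-0.002899 east, +0.003177 north), which points northwest.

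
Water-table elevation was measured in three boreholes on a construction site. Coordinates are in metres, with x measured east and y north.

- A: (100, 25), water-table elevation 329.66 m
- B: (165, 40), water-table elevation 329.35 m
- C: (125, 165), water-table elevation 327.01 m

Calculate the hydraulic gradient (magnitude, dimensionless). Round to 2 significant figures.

With h = a·x + b·y + c and A as origin, the differences give:
  65·a + 15·b = -0.31
  25·a + 140·b = -2.65
Eliminate b (×140 and ×15, subtract): 8725·a = -3.650 → a = ∂h/∂x = -0.0004183
Back-substitute: b = ∂h/∂y = -0.01885.
|∇h| = √(-0.0004183² + -0.01885²) = 0.01885

0.019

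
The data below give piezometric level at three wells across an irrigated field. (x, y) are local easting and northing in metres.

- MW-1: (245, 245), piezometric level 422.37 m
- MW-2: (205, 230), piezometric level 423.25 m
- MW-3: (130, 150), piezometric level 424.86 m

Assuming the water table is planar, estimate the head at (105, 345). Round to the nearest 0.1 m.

With h = a·x + b·y + c and MW-1 as origin, the differences give:
  (-40)·a + (-15)·b = +0.88
  (-115)·a + (-95)·b = +2.49
Eliminate b (×(-95) and ×(-15), subtract): 2075·a = -46.250 → a = ∂h/∂x = -0.02229
Back-substitute: b = ∂h/∂y = +0.0007711.
h(105, 345) = 422.37 + (-0.02229)·(-140) + (+0.0007711)·(100) = 422.37 +3.120 +0.077 = 425.568 m.

425.6 m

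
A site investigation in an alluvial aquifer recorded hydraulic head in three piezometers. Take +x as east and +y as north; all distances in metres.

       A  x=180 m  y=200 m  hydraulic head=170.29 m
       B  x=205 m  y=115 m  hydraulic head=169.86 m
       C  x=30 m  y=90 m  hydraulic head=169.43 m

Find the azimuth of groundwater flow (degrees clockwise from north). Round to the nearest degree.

197°

Taking A as reference: B−A = (25, -85, -0.43); C−A = (-150, -110, -0.86).
Solve a·Δx + b·Δy = Δh: det = 25·(-110) − (-150)·(-85) = -15500.
∂h/∂x = [(-0.43)·(-110) − (-0.86)·(-85)] / -15500 = +0.001665
∂h/∂y = [25·(-0.86) − (-150)·(-0.43)] / -15500 = +0.005548
Flow direction (−∇h) has components (-0.001665 E, -0.005548 N).
Azimuth = atan2(E, N) = atan2(-0.001665, -0.005548) = 196.7° ≈ 197°.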